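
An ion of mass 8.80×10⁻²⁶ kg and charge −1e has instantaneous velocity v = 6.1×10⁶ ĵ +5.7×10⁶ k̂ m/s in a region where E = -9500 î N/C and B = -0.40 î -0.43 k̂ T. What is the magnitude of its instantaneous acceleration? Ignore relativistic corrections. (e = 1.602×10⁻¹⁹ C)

|a| ≈ 7.74×10¹² m/s²

v×B = (-2.62×10⁶, -2.28×10⁶, 2.44×10⁶) N/C.
E + v×B = (-2.63×10⁶, -2.28×10⁶, 2.44×10⁶) N/C.
F = q(E + v×B) = (−1.602×10⁻¹⁹ C)·(-2.63×10⁶, -2.28×10⁶, 2.44×10⁶) = (4.22×10⁻¹³, 3.65×10⁻¹³, -3.91×10⁻¹³) N.
|a| = |F|/m = 6.812×10⁻¹³/8.80×10⁻²⁶ ≈ 7.74×10¹² m/s².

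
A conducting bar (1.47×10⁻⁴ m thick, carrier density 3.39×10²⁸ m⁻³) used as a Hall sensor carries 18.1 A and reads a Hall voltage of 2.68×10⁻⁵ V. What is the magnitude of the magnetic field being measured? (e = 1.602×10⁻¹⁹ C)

From V_H = IB/(n e t), B = V_H n e t / I.
B = (2.68×10⁻⁵)(3.39×10²⁸)(1.602×10⁻¹⁹)(1.47×10⁻⁴)/18.1 ≈ 1.18 T.

B ≈ 1.18 T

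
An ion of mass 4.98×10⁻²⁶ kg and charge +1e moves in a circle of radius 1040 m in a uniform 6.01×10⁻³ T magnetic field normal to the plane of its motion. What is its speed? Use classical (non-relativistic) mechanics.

v ≈ 2.01×10⁷ m/s

From |q|vB = mv²/r, v = |q|Br/m.
v = (1.602×10⁻¹⁹)(6.01×10⁻³)(1040)/4.98×10⁻²⁶ ≈ 2.01×10⁷ m/s.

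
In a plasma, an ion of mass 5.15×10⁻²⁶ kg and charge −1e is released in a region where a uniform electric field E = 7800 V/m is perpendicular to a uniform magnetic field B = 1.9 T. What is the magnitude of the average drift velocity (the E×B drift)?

v_d ≈ 4100 m/s

In crossed fields the guiding centre drifts at v_d = |E×B|/B² = E/B, independent of charge and mass.
v_d = 7800/1.9 = 4100 m/s.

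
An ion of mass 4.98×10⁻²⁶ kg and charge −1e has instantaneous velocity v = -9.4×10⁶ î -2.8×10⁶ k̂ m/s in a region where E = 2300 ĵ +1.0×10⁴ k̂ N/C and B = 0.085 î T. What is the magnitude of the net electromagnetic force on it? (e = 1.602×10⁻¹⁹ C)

|F| ≈ 3.78×10⁻¹⁴ N

v×B = (0, -2.38×10⁵, 0) N/C.
E + v×B = (0, -2.36×10⁵, 1.00×10⁴) N/C.
F = q(E + v×B) = (−1.602×10⁻¹⁹ C)·(0, -2.36×10⁵, 1.00×10⁴) = (0, 3.78×10⁻¹⁴, -1.60×10⁻¹⁵) N.
|F| = 3.78×10⁻¹⁴ N.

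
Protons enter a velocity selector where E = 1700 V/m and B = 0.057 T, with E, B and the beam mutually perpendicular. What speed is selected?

Straight-line motion ⇒ electric and magnetic forces cancel, so E = vB.
v = E/B = 1700/0.057 = 3.0×10⁴ m/s.

v = 3.0×10⁴ m/s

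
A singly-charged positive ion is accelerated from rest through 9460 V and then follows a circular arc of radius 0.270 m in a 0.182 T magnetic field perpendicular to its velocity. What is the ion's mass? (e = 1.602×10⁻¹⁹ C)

m ≈ 2.04×10⁻²⁶ kg

Combine |q|V = ½mv² and r = mv/(|q|B): eliminate v to get m = qB²r²/(2V).
m = (1.602×10⁻¹⁹)(0.182)²(0.270)²/(2·9460) ≈ 2.04×10⁻²⁶ kg.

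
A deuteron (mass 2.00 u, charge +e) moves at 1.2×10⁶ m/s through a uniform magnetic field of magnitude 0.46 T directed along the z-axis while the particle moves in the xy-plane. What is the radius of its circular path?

r ≈ 0.054 m

The magnetic force provides the centripetal force: |q|vB = mv²/r.
r = mv/(|q|B) = (3.322×10⁻²⁷)(1.2×10⁶)/((1.602×10⁻¹⁹)(0.46)) ≈ 0.054 m.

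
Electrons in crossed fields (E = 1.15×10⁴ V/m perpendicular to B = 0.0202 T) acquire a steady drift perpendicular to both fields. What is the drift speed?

v_d ≈ 5.69×10⁵ m/s

The steady drift has the magnetic force balancing the electric force, so v_d = E/B.
v_d = 1.15×10⁴/0.0202 = 5.69×10⁵ m/s.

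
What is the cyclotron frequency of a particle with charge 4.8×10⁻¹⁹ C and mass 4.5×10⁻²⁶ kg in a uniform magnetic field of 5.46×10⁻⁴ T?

f ≈ 927 Hz

f = |q|B/(2πm).
f = (4.8×10⁻¹⁹)(5.46×10⁻⁴)/(2π·4.5×10⁻²⁶) ≈ 927 Hz.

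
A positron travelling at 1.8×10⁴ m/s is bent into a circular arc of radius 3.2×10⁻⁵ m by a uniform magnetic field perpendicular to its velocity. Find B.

From |q|vB = mv²/r, B = mv/(|q|r).
B = (9.109×10⁻³¹)(1.8×10⁴)/((1.602×10⁻¹⁹)(3.2×10⁻⁵)) ≈ 3.2×10⁻³ T.

B ≈ 3.2×10⁻³ T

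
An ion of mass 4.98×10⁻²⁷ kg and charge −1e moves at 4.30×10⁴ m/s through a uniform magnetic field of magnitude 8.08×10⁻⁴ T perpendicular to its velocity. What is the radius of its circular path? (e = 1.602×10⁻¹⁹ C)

The magnetic force provides the centripetal force: |q|vB = mv²/r.
r = mv/(|q|B) = (4.98×10⁻²⁷)(4.30×10⁴)/((1.602×10⁻¹⁹)(8.08×10⁻⁴)) ≈ 1.65 m.

r ≈ 1.65 m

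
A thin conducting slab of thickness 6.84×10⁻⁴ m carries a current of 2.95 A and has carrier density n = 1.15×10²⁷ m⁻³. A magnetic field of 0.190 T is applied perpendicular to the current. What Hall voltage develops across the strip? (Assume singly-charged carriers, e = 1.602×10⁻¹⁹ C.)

V_H = IB/(n e t).
V_H = (2.95)(0.190)/((1.15×10²⁷)(1.602×10⁻¹⁹)(6.84×10⁻⁴)) ≈ 4.45×10⁻⁶ V.

V_H ≈ 4.45×10⁻⁶ V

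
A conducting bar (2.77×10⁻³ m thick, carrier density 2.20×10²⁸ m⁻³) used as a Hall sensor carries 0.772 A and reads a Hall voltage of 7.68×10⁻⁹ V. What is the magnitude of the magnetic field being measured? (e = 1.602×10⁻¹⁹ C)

B ≈ 0.0971 T

From V_H = IB/(n e t), B = V_H n e t / I.
B = (7.68×10⁻⁹)(2.20×10²⁸)(1.602×10⁻¹⁹)(2.77×10⁻³)/0.772 ≈ 0.0971 T.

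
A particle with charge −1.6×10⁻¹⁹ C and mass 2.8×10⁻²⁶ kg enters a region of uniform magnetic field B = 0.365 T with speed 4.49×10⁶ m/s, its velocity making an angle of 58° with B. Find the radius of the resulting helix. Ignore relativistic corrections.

v⊥ = v sinθ = 4.49×10⁶·sin58° ≈ 3.808×10⁶ m/s.
r = m v⊥/(|q|B) = (2.8×10⁻²⁶)(3.808×10⁶)/((1.6×10⁻¹⁹)(0.365)) ≈ 1.83 m.

r ≈ 1.83 m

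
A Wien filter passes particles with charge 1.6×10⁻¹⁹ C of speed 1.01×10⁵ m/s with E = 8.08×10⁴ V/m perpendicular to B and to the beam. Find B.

Balance of forces in the selector: qE = qvB ⇒ B = E/v.
B = 8.08×10⁴/1.01×10⁵ = 0.800 T.

B = 0.800 T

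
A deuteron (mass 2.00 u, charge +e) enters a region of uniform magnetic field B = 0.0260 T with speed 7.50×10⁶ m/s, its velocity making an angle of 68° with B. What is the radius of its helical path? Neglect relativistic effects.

r ≈ 5.55 m

v⊥ = v sinθ = 7.50×10⁶·sin68° ≈ 6.954×10⁶ m/s.
r = m v⊥/(|q|B) = (3.322×10⁻²⁷)(6.954×10⁶)/((1.602×10⁻¹⁹)(0.0260)) ≈ 5.55 m.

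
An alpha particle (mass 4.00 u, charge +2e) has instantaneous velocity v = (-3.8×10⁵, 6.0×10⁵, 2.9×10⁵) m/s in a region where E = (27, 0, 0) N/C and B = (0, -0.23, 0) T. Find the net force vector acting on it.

v×B = (6.67×10⁴, 0, 8.74×10⁴) N/C.
E + v×B = (6.67×10⁴, 0, 8.74×10⁴) N/C.
F = q(E + v×B) = (3.204×10⁻¹⁹ C)·(6.67×10⁴, 0, 8.74×10⁴) = (2.14×10⁻¹⁴, 0, 2.80×10⁻¹⁴) N.

F ≈ (2.14×10⁻¹⁴, 0, 2.80×10⁻¹⁴) N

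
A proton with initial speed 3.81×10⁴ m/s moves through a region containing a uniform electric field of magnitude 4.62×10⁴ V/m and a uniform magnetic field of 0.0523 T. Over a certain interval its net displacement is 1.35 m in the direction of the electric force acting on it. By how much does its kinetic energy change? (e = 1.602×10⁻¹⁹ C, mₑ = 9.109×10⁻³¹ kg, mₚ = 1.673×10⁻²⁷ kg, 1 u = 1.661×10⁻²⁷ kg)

ΔKE ≈ 9.99×10⁻¹⁵ J

The magnetic force is always ⟂ v and does no work; only the electric force changes KE.
ΔKE = F_E · d = |q|E d = (1.602×10⁻¹⁹)(4.62×10⁴)(1.35) ≈ 9.99×10⁻¹⁵ J.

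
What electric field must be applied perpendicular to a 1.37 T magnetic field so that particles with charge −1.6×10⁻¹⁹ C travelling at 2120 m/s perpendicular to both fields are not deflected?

E = 2900 V/m

For straight-line motion qE = qvB, so E = vB.
E = 2120 × 1.37 = 2900 V/m.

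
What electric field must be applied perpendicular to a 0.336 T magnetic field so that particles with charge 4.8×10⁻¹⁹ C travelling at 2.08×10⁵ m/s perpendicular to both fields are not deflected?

For straight-line motion qE = qvB, so E = vB.
E = 2.08×10⁵ × 0.336 = 6.99×10⁴ V/m.

E = 6.99×10⁴ V/m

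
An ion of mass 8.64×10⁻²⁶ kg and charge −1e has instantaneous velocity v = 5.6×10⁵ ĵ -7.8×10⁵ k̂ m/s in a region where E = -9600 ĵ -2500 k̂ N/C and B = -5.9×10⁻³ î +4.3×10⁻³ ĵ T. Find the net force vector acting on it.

F ≈ (-5.37×10⁻¹⁶, 8.01×10⁻¹⁶, -1.29×10⁻¹⁶) N

v×B = (3350, 4600, 3300) N/C.
E + v×B = (3350, -5000, 804) N/C.
F = q(E + v×B) = (−1.602×10⁻¹⁹ C)·(3350, -5000, 804) = (-5.37×10⁻¹⁶, 8.01×10⁻¹⁶, -1.29×10⁻¹⁶) N.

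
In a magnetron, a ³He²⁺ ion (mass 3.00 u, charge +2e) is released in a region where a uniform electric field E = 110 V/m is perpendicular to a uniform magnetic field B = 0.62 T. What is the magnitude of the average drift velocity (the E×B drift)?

In crossed fields the guiding centre drifts at v_d = |E×B|/B² = E/B, independent of charge and mass.
v_d = 110/0.62 = 180 m/s.

v_d ≈ 180 m/s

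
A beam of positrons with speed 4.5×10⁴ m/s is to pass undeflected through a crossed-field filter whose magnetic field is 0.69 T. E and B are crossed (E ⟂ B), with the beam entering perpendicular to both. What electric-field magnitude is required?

E = 3.1×10⁴ V/m

For straight-line motion qE = qvB, so E = vB.
E = 4.5×10⁴ × 0.69 = 3.1×10⁴ V/m.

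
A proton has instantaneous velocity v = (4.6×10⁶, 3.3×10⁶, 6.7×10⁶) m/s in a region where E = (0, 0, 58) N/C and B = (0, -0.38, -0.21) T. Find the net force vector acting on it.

v×B = (1.85×10⁶, 9.66×10⁵, -1.75×10⁶) N/C.
E + v×B = (1.85×10⁶, 9.66×10⁵, -1.75×10⁶) N/C.
F = q(E + v×B) = (1.602×10⁻¹⁹ C)·(1.85×10⁶, 9.66×10⁵, -1.75×10⁶) = (2.97×10⁻¹³, 1.55×10⁻¹³, -2.80×10⁻¹³) N.

F ≈ (2.97×10⁻¹³, 1.55×10⁻¹³, -2.80×10⁻¹³) N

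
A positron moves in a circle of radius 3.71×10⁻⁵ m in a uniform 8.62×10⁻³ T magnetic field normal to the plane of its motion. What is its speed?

v ≈ 5.62×10⁴ m/s

From |q|vB = mv²/r, v = |q|Br/m.
v = (1.602×10⁻¹⁹)(8.62×10⁻³)(3.71×10⁻⁵)/9.109×10⁻³¹ ≈ 5.62×10⁴ m/s.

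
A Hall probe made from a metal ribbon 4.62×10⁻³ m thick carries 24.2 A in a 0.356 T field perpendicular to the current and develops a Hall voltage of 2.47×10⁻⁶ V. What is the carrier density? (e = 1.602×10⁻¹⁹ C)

n ≈ 4.71×10²⁷ m⁻³

From V_H = IB/(n e t), n = IB/(V_H e t).
n = (24.2)(0.356)/((2.47×10⁻⁶)(1.602×10⁻¹⁹)(4.62×10⁻³)) ≈ 4.71×10²⁷ m⁻³.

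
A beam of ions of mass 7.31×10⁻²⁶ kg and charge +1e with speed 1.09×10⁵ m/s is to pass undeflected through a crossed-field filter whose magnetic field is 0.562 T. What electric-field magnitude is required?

For straight-line motion qE = qvB, so E = vB.
E = 1.09×10⁵ × 0.562 = 6.13×10⁴ V/m.

E = 6.13×10⁴ V/m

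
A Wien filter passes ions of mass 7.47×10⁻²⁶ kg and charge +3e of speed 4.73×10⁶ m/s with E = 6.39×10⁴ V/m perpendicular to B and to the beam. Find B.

Balance of forces in the selector: qE = qvB ⇒ B = E/v.
B = 6.39×10⁴/4.73×10⁶ = 0.0135 T.

B = 0.0135 T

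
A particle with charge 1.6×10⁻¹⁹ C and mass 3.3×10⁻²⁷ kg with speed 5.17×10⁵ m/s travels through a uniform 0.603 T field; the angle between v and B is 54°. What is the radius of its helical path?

r ≈ 0.0143 m

v⊥ = v sinθ = 5.17×10⁵·sin54° ≈ 4.183×10⁵ m/s.
r = m v⊥/(|q|B) = (3.3×10⁻²⁷)(4.183×10⁵)/((1.6×10⁻¹⁹)(0.603)) ≈ 0.0143 m.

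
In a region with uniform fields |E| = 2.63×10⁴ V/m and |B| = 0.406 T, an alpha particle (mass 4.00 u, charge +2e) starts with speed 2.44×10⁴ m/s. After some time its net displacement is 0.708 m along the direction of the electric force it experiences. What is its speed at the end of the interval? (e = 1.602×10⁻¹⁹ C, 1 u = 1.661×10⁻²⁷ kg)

v_f ≈ 1.34×10⁶ m/s

B does no work; ΔKE = |q|E d.
½mv_f² = ½mv₀² + |q|Ed = ½(6.644×10⁻²⁷)(2.44×10⁴)² + (3.204×10⁻¹⁹)(2.63×10⁴)(0.708) ≈ 1.978×10⁻¹⁸ J + 5.966×10⁻¹⁵ J ≈ 5.968×10⁻¹⁵ J.
v_f = √(2·5.968×10⁻¹⁵/6.644×10⁻²⁷) ≈ 1.34×10⁶ m/s.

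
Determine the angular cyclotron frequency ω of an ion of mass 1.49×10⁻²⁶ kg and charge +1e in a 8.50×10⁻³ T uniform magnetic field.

ω = |q|B/m.
ω = (1.602×10⁻¹⁹)(8.50×10⁻³)/1.49×10⁻²⁶ ≈ 9.14×10⁴ rad/s.

ω ≈ 9.14×10⁴ rad/s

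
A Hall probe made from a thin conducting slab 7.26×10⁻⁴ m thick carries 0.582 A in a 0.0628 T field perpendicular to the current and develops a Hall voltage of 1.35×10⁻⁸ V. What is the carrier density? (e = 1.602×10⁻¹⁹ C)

From V_H = IB/(n e t), n = IB/(V_H e t).
n = (0.582)(0.0628)/((1.35×10⁻⁸)(1.602×10⁻¹⁹)(7.26×10⁻⁴)) ≈ 2.33×10²⁸ m⁻³.

n ≈ 2.33×10²⁸ m⁻³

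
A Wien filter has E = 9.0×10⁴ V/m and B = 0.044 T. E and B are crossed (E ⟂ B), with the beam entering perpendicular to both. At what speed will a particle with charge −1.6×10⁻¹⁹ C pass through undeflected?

Zero net Lorentz force requires |qE| = |q v×B|, i.e. E = vB.
v = E/B = 9.0×10⁴/0.044 = 2.0×10⁶ m/s.

v = 2.0×10⁶ m/s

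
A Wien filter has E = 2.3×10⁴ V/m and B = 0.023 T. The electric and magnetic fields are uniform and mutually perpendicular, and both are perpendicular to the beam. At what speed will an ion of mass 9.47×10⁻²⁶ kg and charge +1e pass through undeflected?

v = 1.0×10⁶ m/s

Straight-line motion ⇒ electric and magnetic forces cancel, so E = vB.
v = E/B = 2.3×10⁴/0.023 = 1.0×10⁶ m/s.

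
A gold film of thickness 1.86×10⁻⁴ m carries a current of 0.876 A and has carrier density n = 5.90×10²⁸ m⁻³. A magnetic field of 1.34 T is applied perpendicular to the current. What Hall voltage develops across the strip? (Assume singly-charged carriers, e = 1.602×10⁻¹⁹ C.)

V_H ≈ 6.68×10⁻⁷ V

V_H = IB/(n e t).
V_H = (0.876)(1.34)/((5.90×10²⁸)(1.602×10⁻¹⁹)(1.86×10⁻⁴)) ≈ 6.68×10⁻⁷ V.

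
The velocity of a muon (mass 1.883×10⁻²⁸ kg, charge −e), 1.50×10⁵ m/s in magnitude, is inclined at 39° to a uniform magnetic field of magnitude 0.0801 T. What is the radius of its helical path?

r ≈ 1.39×10⁻³ m

v⊥ = v sinθ = 1.50×10⁵·sin39° ≈ 9.440×10⁴ m/s.
r = m v⊥/(|q|B) = (1.883×10⁻²⁸)(9.440×10⁴)/((1.602×10⁻¹⁹)(0.0801)) ≈ 1.39×10⁻³ m.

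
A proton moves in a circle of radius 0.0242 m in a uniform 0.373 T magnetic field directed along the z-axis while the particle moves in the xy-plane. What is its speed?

v ≈ 8.64×10⁵ m/s

From |q|vB = mv²/r, v = |q|Br/m.
v = (1.602×10⁻¹⁹)(0.373)(0.0242)/1.673×10⁻²⁷ ≈ 8.64×10⁵ m/s.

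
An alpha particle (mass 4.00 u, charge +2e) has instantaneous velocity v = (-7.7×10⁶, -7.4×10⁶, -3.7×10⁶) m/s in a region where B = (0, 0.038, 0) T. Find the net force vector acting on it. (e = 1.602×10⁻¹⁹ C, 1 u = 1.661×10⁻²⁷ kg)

F ≈ (4.50×10⁻¹⁴, 0, -9.37×10⁻¹⁴) N

v×B = (1.41×10⁵, 0, -2.93×10⁵) N/C.
F = q v×B = (3.204×10⁻¹⁹ C)·(1.41×10⁵, 0, -2.93×10⁵) = (4.50×10⁻¹⁴, 0, -9.37×10⁻¹⁴) N.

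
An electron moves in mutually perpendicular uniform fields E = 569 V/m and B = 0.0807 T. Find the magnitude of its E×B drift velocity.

In crossed fields the guiding centre drifts at v_d = |E×B|/B² = E/B, independent of charge and mass.
v_d = 569/0.0807 = 7050 m/s.

v_d ≈ 7050 m/s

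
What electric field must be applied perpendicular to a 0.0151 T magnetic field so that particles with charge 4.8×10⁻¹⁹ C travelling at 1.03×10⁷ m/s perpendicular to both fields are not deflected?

E = 1.56×10⁵ V/m

For straight-line motion qE = qvB, so E = vB.
E = 1.03×10⁷ × 0.0151 = 1.56×10⁵ V/m.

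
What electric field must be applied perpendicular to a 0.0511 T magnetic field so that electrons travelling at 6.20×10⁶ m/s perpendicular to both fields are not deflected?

For straight-line motion qE = qvB, so E = vB.
E = 6.20×10⁶ × 0.0511 = 3.17×10⁵ V/m.

E = 3.17×10⁵ V/m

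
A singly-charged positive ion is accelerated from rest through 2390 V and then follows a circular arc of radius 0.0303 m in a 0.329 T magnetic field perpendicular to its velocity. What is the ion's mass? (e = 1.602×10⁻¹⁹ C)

m ≈ 3.33×10⁻²⁷ kg

Combine |q|V = ½mv² and r = mv/(|q|B): eliminate v to get m = qB²r²/(2V).
m = (1.602×10⁻¹⁹)(0.329)²(0.0303)²/(2·2390) ≈ 3.33×10⁻²⁷ kg.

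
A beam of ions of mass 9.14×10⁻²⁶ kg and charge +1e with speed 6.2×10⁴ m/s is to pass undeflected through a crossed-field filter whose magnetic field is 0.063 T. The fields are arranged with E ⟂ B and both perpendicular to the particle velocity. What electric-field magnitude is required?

For straight-line motion qE = qvB, so E = vB.
E = 6.2×10⁴ × 0.063 = 3900 V/m.

E = 3900 V/m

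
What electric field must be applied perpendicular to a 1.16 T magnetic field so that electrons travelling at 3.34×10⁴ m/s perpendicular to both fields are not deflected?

For straight-line motion qE = qvB, so E = vB.
E = 3.34×10⁴ × 1.16 = 3.87×10⁴ V/m.

E = 3.87×10⁴ V/m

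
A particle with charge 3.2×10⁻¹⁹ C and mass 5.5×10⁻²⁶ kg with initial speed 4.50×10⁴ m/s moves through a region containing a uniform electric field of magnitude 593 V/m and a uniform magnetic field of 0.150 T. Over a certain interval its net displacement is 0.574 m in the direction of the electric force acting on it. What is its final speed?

B does no work; ΔKE = |q|E d.
½mv_f² = ½mv₀² + |q|Ed = ½(5.5×10⁻²⁶)(4.50×10⁴)² + (3.2×10⁻¹⁹)(593)(0.574) ≈ 5.569×10⁻¹⁷ J + 1.089×10⁻¹⁶ J ≈ 1.646×10⁻¹⁶ J.
v_f = √(2·1.646×10⁻¹⁶/5.5×10⁻²⁶) ≈ 7.74×10⁴ m/s.

v_f ≈ 7.74×10⁴ m/s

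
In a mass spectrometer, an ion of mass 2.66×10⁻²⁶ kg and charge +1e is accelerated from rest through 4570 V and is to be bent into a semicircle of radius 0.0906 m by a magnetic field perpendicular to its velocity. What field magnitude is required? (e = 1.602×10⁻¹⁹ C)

v = √(2|q|V/m) = √(2·1.602×10⁻¹⁹·4570/2.66×10⁻²⁶) ≈ 2.346×10⁵ m/s.
B = mv/(|q|r) = (2.66×10⁻²⁶)(2.346×10⁵)/((1.602×10⁻¹⁹)(0.0906)) ≈ 0.430 T.

B ≈ 0.430 T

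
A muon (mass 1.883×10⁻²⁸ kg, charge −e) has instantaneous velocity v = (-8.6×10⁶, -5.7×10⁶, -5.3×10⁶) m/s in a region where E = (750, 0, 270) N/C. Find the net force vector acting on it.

F ≈ (-1.20×10⁻¹⁶, 0, -4.33×10⁻¹⁷) N

Only an electric field acts, so F = qE = (−1.602×10⁻¹⁹ C)·(750, 0, 270) = (-1.20×10⁻¹⁶, 0, -4.33×10⁻¹⁷) N.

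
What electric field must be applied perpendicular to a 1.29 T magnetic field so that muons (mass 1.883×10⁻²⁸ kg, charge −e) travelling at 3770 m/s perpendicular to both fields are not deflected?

E = 4860 V/m

For straight-line motion qE = qvB, so E = vB.
E = 3770 × 1.29 = 4860 V/m.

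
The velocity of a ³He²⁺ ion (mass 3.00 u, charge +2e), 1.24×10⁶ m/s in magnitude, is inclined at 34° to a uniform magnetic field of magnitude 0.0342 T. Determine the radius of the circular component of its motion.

v⊥ = v sinθ = 1.24×10⁶·sin34° ≈ 6.934×10⁵ m/s.
r = m v⊥/(|q|B) = (4.983×10⁻²⁷)(6.934×10⁵)/((3.204×10⁻¹⁹)(0.0342)) ≈ 0.315 m.

r ≈ 0.315 m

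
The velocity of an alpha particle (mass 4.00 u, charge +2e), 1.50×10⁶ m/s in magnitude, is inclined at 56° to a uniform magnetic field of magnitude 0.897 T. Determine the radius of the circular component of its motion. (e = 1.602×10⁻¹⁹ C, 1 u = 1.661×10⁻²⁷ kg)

r ≈ 0.0287 m

v⊥ = v sinθ = 1.50×10⁶·sin56° ≈ 1.244×10⁶ m/s.
r = m v⊥/(|q|B) = (6.644×10⁻²⁷)(1.244×10⁶)/((3.204×10⁻¹⁹)(0.897)) ≈ 0.0287 m.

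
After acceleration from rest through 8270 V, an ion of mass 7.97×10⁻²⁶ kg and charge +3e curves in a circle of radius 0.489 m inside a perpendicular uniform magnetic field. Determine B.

v = √(2|q|V/m) = √(2·4.806×10⁻¹⁹·8270/7.97×10⁻²⁶) ≈ 3.158×10⁵ m/s.
B = mv/(|q|r) = (7.97×10⁻²⁶)(3.158×10⁵)/((4.806×10⁻¹⁹)(0.489)) ≈ 0.107 T.

B ≈ 0.107 T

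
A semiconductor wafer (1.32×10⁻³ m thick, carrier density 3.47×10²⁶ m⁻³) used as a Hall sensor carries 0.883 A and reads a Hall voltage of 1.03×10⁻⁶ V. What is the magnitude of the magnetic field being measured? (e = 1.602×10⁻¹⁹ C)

B ≈ 0.0856 T

From V_H = IB/(n e t), B = V_H n e t / I.
B = (1.03×10⁻⁶)(3.47×10²⁶)(1.602×10⁻¹⁹)(1.32×10⁻³)/0.883 ≈ 0.0856 T.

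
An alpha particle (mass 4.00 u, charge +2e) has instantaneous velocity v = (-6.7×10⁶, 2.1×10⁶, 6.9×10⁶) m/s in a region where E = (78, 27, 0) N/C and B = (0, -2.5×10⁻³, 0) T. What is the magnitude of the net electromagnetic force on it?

v×B = (1.72×10⁴, 0, 1.68×10⁴) N/C.
E + v×B = (1.73×10⁴, 27.0, 1.68×10⁴) N/C.
F = q(E + v×B) = (3.204×10⁻¹⁹ C)·(1.73×10⁴, 27.0, 1.68×10⁴) = (5.55×10⁻¹⁵, 8.65×10⁻¹⁸, 5.37×10⁻¹⁵) N.
|F| = 7.72×10⁻¹⁵ N.

|F| ≈ 7.72×10⁻¹⁵ N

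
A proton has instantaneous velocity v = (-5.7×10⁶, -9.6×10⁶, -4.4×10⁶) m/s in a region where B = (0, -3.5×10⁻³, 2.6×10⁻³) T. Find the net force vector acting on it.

v×B = (-4.04×10⁴, 1.48×10⁴, 2.00×10⁴) N/C.
F = q v×B = (1.602×10⁻¹⁹ C)·(-4.04×10⁴, 1.48×10⁴, 2.00×10⁴) = (-6.47×10⁻¹⁵, 2.37×10⁻¹⁵, 3.20×10⁻¹⁵) N.

F ≈ (-6.47×10⁻¹⁵, 2.37×10⁻¹⁵, 3.20×10⁻¹⁵) N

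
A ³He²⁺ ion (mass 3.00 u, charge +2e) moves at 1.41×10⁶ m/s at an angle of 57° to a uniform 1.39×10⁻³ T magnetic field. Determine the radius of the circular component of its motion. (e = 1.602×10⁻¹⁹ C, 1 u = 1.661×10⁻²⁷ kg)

v⊥ = v sinθ = 1.41×10⁶·sin57° ≈ 1.183×10⁶ m/s.
r = m v⊥/(|q|B) = (4.983×10⁻²⁷)(1.183×10⁶)/((3.204×10⁻¹⁹)(1.39×10⁻³)) ≈ 13.2 m.

r ≈ 13.2 m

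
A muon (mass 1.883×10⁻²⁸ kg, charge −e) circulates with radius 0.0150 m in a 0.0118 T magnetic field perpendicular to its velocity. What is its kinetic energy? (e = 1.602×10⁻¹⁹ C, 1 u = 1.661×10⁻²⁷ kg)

KE ≈ 13.3 eV

v = |q|Br/m, then KE = ½mv² = (qBr)²/(2m).
v = (1.602×10⁻¹⁹)(0.0118)(0.0150)/1.883×10⁻²⁸ ≈ 1.506×10⁵ m/s.
KE = ½(1.883×10⁻²⁸)(1.506×10⁵)² ≈ 2.13×10⁻¹⁸ J = 13.3 eV.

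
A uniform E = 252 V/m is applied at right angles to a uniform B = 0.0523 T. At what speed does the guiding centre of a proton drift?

In crossed fields the guiding centre drifts at v_d = |E×B|/B² = E/B, independent of charge and mass.
v_d = 252/0.0523 = 4820 m/s.

v_d ≈ 4820 m/s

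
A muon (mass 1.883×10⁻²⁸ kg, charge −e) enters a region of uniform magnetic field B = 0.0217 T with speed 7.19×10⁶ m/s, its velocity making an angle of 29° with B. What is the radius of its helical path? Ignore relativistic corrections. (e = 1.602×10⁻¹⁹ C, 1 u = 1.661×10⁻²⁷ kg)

r ≈ 0.189 m

v⊥ = v sinθ = 7.19×10⁶·sin29° ≈ 3.486×10⁶ m/s.
r = m v⊥/(|q|B) = (1.883×10⁻²⁸)(3.486×10⁶)/((1.602×10⁻¹⁹)(0.0217)) ≈ 0.189 m.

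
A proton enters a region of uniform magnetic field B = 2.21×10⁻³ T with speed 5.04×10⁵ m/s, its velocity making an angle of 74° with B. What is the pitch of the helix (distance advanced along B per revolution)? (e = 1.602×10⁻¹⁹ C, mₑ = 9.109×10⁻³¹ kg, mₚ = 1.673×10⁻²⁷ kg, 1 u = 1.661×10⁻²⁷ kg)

p ≈ 4.12 m

v∥ = v cosθ = 5.04×10⁵·cos74° ≈ 1.389×10⁵ m/s.
T = 2πm/(|q|B) = 2π(1.673×10⁻²⁷)/((1.602×10⁻¹⁹)(2.21×10⁻³)) ≈ 2.969×10⁻⁵ s.
pitch = v∥ T = (1.389×10⁵)(2.969×10⁻⁵) ≈ 4.12 m.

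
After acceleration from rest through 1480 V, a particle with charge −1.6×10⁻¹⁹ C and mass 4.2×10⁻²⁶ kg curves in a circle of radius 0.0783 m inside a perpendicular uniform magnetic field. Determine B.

v = √(2|q|V/m) = √(2·1.6×10⁻¹⁹·1480/4.2×10⁻²⁶) ≈ 1.062×10⁵ m/s.
B = mv/(|q|r) = (4.2×10⁻²⁶)(1.062×10⁵)/((1.6×10⁻¹⁹)(0.0783)) ≈ 0.356 T.

B ≈ 0.356 T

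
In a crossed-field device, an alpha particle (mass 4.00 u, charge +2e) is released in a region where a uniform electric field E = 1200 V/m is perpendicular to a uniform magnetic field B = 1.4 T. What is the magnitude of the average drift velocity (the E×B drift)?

In crossed fields the guiding centre drifts at v_d = |E×B|/B² = E/B, independent of charge and mass.
v_d = 1200/1.4 = 860 m/s.

v_d ≈ 860 m/s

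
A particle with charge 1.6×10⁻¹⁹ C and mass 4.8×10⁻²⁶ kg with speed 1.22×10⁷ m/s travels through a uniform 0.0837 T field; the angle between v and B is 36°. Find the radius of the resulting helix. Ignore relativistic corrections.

v⊥ = v sinθ = 1.22×10⁷·sin36° ≈ 7.171×10⁶ m/s.
r = m v⊥/(|q|B) = (4.8×10⁻²⁶)(7.171×10⁶)/((1.6×10⁻¹⁹)(0.0837)) ≈ 25.7 m.

r ≈ 25.7 m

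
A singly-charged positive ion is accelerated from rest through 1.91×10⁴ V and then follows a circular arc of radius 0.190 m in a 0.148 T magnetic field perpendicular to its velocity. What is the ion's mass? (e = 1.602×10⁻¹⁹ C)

m ≈ 3.32×10⁻²⁷ kg

Combine |q|V = ½mv² and r = mv/(|q|B): eliminate v to get m = qB²r²/(2V).
m = (1.602×10⁻¹⁹)(0.148)²(0.190)²/(2·1.91×10⁴) ≈ 3.32×10⁻²⁷ kg.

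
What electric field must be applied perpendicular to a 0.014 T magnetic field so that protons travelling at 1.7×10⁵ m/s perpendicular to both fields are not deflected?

For straight-line motion qE = qvB, so E = vB.
E = 1.7×10⁵ × 0.014 = 2400 V/m.

E = 2400 V/m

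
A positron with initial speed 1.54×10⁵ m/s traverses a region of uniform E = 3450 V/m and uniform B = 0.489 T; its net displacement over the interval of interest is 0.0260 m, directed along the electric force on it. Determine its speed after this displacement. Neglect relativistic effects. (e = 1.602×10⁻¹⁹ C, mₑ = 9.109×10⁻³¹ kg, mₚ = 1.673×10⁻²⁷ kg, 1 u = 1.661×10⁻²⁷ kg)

v_f ≈ 5.62×10⁶ m/s

B does no work; ΔKE = |q|E d.
½mv_f² = ½mv₀² + |q|Ed = ½(9.109×10⁻³¹)(1.54×10⁵)² + (1.602×10⁻¹⁹)(3450)(0.0260) ≈ 1.080×10⁻²⁰ J + 1.437×10⁻¹⁷ J ≈ 1.438×10⁻¹⁷ J.
v_f = √(2·1.438×10⁻¹⁷/9.109×10⁻³¹) ≈ 5.62×10⁶ m/s.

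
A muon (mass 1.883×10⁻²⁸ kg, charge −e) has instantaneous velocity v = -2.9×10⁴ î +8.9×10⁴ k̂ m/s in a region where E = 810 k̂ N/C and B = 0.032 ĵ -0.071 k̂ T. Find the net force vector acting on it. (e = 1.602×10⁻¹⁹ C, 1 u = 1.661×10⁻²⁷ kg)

v×B = (-2850, -2060, -928) N/C.
E + v×B = (-2850, -2060, -118) N/C.
F = q(E + v×B) = (−1.602×10⁻¹⁹ C)·(-2850, -2060, -118) = (4.56×10⁻¹⁶, 3.30×10⁻¹⁶, 1.89×10⁻¹⁷) N.

F ≈ (4.56×10⁻¹⁶, 3.30×10⁻¹⁶, 1.89×10⁻¹⁷) N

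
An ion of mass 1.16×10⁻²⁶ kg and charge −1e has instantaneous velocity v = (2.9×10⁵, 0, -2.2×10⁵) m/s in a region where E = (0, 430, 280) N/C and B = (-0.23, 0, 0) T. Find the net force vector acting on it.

v×B = (0, 5.06×10⁴, 0) N/C.
E + v×B = (0, 5.10×10⁴, 280) N/C.
F = q(E + v×B) = (−1.602×10⁻¹⁹ C)·(0, 5.10×10⁴, 280) = (0, -8.18×10⁻¹⁵, -4.49×10⁻¹⁷) N.

F ≈ (0, -8.18×10⁻¹⁵, -4.49×10⁻¹⁷) N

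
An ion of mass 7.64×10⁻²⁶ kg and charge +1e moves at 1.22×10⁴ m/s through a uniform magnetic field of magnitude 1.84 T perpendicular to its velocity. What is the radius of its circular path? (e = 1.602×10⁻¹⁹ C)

r ≈ 3.16×10⁻³ m

The magnetic force provides the centripetal force: |q|vB = mv²/r.
r = mv/(|q|B) = (7.64×10⁻²⁶)(1.22×10⁴)/((1.602×10⁻¹⁹)(1.84)) ≈ 3.16×10⁻³ m.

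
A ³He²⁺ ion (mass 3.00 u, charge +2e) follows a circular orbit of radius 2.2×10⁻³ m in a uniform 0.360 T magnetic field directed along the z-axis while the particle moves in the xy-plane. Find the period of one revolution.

The cyclotron period depends only on m, q, B: T = 2πm/(|q|B).
T = 2π(4.983×10⁻²⁷)/((3.204×10⁻¹⁹)(0.360)) ≈ 2.71×10⁻⁷ s.

T ≈ 2.71×10⁻⁷ s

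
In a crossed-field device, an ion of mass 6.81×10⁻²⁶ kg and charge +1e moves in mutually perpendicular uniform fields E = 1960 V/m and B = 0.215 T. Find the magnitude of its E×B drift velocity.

In crossed fields the guiding centre drifts at v_d = |E×B|/B² = E/B, independent of charge and mass.
v_d = 1960/0.215 = 9120 m/s.

v_d ≈ 9120 m/s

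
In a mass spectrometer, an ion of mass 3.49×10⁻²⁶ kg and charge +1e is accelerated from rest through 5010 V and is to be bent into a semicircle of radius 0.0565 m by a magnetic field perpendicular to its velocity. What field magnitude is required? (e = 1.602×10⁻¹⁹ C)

B ≈ 0.827 T

v = √(2|q|V/m) = √(2·1.602×10⁻¹⁹·5010/3.49×10⁻²⁶) ≈ 2.145×10⁵ m/s.
B = mv/(|q|r) = (3.49×10⁻²⁶)(2.145×10⁵)/((1.602×10⁻¹⁹)(0.0565)) ≈ 0.827 T.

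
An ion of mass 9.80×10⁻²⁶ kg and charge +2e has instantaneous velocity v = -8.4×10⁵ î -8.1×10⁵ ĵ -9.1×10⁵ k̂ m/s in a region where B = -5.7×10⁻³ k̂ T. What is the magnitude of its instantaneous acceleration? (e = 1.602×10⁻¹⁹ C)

|a| ≈ 2.17×10¹⁰ m/s²

v×B = (4620, -4790, 0) N/C.
F = q v×B = (3.204×10⁻¹⁹ C)·(4620, -4790, 0) = (1.48×10⁻¹⁵, -1.53×10⁻¹⁵, 0) N.
|a| = |F|/m = 2.131×10⁻¹⁵/9.80×10⁻²⁶ ≈ 2.17×10¹⁰ m/s².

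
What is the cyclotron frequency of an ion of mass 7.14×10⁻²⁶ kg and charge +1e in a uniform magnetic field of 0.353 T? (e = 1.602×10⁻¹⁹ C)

f = |q|B/(2πm).
f = (1.602×10⁻¹⁹)(0.353)/(2π·7.14×10⁻²⁶) ≈ 1.26×10⁵ Hz.

f ≈ 1.26×10⁵ Hz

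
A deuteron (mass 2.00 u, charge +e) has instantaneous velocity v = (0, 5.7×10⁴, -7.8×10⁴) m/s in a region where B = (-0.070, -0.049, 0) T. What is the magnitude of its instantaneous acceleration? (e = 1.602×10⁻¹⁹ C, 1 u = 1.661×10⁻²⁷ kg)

v×B = (-3820, 5460, 3990) N/C.
F = q v×B = (1.602×10⁻¹⁹ C)·(-3820, 5460, 3990) = (-6.12×10⁻¹⁶, 8.75×10⁻¹⁶, 6.39×10⁻¹⁶) N.
|a| = |F|/m = 1.244×10⁻¹⁵/3.322×10⁻²⁷ ≈ 3.75×10¹¹ m/s².

|a| ≈ 3.75×10¹¹ m/s²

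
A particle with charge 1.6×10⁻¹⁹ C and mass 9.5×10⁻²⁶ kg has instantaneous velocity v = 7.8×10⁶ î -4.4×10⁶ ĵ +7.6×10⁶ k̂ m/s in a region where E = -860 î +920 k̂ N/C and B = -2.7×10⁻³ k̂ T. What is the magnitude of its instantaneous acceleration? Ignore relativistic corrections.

v×B = (1.19×10⁴, 2.11×10⁴, 0) N/C.
E + v×B = (1.10×10⁴, 2.11×10⁴, 920) N/C.
F = q(E + v×B) = (1.6×10⁻¹⁹ C)·(1.10×10⁴, 2.11×10⁴, 920) = (1.76×10⁻¹⁵, 3.37×10⁻¹⁵, 1.47×10⁻¹⁶) N.
|a| = |F|/m = 3.806×10⁻¹⁵/9.5×10⁻²⁶ ≈ 4.01×10¹⁰ m/s².

|a| ≈ 4.01×10¹⁰ m/s²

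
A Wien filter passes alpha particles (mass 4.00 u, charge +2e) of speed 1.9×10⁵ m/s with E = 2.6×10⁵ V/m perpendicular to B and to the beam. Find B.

B = 1.4 T

Balance of forces in the selector: qE = qvB ⇒ B = E/v.
B = 2.6×10⁵/1.9×10⁵ = 1.4 T.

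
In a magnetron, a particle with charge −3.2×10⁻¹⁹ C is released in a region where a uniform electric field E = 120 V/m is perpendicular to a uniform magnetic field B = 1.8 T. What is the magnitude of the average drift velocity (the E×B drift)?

v_d ≈ 67 m/s

The steady drift has the magnetic force balancing the electric force, so v_d = E/B.
v_d = 120/1.8 = 67 m/s.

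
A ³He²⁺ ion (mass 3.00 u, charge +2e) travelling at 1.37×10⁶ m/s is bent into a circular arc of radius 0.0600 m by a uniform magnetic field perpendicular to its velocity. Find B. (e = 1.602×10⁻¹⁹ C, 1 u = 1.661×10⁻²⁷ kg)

B ≈ 0.355 T

From |q|vB = mv²/r, B = mv/(|q|r).
B = (4.983×10⁻²⁷)(1.37×10⁶)/((3.204×10⁻¹⁹)(0.0600)) ≈ 0.355 T.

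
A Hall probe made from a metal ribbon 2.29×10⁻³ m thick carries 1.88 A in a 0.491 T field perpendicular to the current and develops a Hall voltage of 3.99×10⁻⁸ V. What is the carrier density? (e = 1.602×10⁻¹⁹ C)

From V_H = IB/(n e t), n = IB/(V_H e t).
n = (1.88)(0.491)/((3.99×10⁻⁸)(1.602×10⁻¹⁹)(2.29×10⁻³)) ≈ 6.31×10²⁸ m⁻³.

n ≈ 6.31×10²⁸ m⁻³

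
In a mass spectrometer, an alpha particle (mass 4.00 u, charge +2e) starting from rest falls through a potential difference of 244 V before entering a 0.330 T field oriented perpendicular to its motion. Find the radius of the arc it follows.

r ≈ 9.64×10⁻³ m

Acceleration: |q|V = ½mv² ⇒ v = √(2|q|V/m) = √(2·3.204×10⁻¹⁹·244/6.644×10⁻²⁷) ≈ 1.534×10⁵ m/s.
In the field: r = mv/(|q|B) = (6.644×10⁻²⁷)(1.534×10⁵)/((3.204×10⁻¹⁹)(0.330)) ≈ 9.64×10⁻³ m.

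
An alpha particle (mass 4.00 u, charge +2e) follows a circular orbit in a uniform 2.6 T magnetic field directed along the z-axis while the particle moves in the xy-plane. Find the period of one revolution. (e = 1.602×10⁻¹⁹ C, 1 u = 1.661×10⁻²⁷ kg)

T ≈ 5.0×10⁻⁸ s

The cyclotron period depends only on m, q, B: T = 2πm/(|q|B).
T = 2π(6.644×10⁻²⁷)/((3.204×10⁻¹⁹)(2.6)) ≈ 5.0×10⁻⁸ s.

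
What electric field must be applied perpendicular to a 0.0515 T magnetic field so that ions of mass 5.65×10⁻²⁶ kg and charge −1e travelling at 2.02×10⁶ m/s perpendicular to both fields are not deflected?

For straight-line motion qE = qvB, so E = vB.
E = 2.02×10⁶ × 0.0515 = 1.04×10⁵ V/m.

E = 1.04×10⁵ V/m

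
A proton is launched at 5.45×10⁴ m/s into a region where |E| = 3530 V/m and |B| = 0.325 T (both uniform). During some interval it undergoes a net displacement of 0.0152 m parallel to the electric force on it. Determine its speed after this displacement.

v_f ≈ 1.15×10⁵ m/s

B does no work; ΔKE = |q|E d.
½mv_f² = ½mv₀² + |q|Ed = ½(1.673×10⁻²⁷)(5.45×10⁴)² + (1.602×10⁻¹⁹)(3530)(0.0152) ≈ 2.485×10⁻¹⁸ J + 8.596×10⁻¹⁸ J ≈ 1.108×10⁻¹⁷ J.
v_f = √(2·1.108×10⁻¹⁷/1.673×10⁻²⁷) ≈ 1.15×10⁵ m/s.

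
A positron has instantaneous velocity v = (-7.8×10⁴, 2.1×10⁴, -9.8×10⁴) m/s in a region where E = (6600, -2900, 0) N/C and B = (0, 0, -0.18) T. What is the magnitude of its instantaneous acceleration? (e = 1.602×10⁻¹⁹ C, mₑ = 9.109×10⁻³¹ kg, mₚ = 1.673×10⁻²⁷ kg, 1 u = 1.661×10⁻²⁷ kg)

v×B = (-3780, -1.40×10⁴, 0) N/C.
E + v×B = (2820, -1.69×10⁴, 0) N/C.
F = q(E + v×B) = (1.602×10⁻¹⁹ C)·(2820, -1.69×10⁴, 0) = (4.52×10⁻¹⁶, -2.71×10⁻¹⁵, 0) N.
|a| = |F|/m = 2.751×10⁻¹⁵/9.109×10⁻³¹ ≈ 3.02×10¹⁵ m/s².

|a| ≈ 3.02×10¹⁵ m/s²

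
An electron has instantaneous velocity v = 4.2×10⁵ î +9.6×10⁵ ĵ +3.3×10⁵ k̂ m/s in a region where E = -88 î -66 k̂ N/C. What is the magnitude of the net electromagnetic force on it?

|F| ≈ 1.76×10⁻¹⁷ N

Only an electric field acts, so F = qE = (−1.602×10⁻¹⁹ C)·(-88.0, 0, -66.0) = (1.41×10⁻¹⁷, 0, 1.06×10⁻¹⁷) N.
|F| = 1.76×10⁻¹⁷ N.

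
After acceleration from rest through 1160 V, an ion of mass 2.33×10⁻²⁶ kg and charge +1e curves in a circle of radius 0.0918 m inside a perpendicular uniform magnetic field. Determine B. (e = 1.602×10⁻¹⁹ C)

v = √(2|q|V/m) = √(2·1.602×10⁻¹⁹·1160/2.33×10⁻²⁶) ≈ 1.263×10⁵ m/s.
B = mv/(|q|r) = (2.33×10⁻²⁶)(1.263×10⁵)/((1.602×10⁻¹⁹)(0.0918)) ≈ 0.200 T.

B ≈ 0.200 T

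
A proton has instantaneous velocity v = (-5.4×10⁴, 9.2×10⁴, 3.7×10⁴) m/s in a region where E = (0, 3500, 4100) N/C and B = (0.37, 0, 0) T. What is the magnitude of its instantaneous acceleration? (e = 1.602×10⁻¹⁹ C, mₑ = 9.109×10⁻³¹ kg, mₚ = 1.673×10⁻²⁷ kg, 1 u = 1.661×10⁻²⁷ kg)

v×B = (0, 1.37×10⁴, -3.40×10⁴) N/C.
E + v×B = (0, 1.72×10⁴, -2.99×10⁴) N/C.
F = q(E + v×B) = (1.602×10⁻¹⁹ C)·(0, 1.72×10⁴, -2.99×10⁴) = (0, 2.75×10⁻¹⁵, -4.80×10⁻¹⁵) N.
|a| = |F|/m = 5.531×10⁻¹⁵/1.673×10⁻²⁷ ≈ 3.31×10¹² m/s².

|a| ≈ 3.31×10¹² m/s²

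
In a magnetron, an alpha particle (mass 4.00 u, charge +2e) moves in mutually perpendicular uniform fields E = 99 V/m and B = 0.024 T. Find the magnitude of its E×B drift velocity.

The steady drift has the magnetic force balancing the electric force, so v_d = E/B.
v_d = 99/0.024 = 4100 m/s.

v_d ≈ 4100 m/s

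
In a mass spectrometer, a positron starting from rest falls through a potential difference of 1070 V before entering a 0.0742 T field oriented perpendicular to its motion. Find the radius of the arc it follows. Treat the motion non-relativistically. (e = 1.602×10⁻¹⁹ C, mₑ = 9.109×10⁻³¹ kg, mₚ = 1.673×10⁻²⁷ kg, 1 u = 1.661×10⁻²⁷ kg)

Acceleration: |q|V = ½mv² ⇒ v = √(2|q|V/m) = √(2·1.602×10⁻¹⁹·1070/9.109×10⁻³¹) ≈ 1.940×10⁷ m/s.
In the field: r = mv/(|q|B) = (9.109×10⁻³¹)(1.940×10⁷)/((1.602×10⁻¹⁹)(0.0742)) ≈ 1.49×10⁻³ m.

r ≈ 1.49×10⁻³ m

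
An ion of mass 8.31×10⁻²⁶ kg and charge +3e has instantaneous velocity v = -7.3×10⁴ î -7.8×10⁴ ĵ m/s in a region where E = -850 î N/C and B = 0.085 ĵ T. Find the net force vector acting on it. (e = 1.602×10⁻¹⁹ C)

v×B = (0, 0, -6200) N/C.
E + v×B = (-850, 0, -6200) N/C.
F = q(E + v×B) = (4.806×10⁻¹⁹ C)·(-850, 0, -6200) = (-4.09×10⁻¹⁶, 0, -2.98×10⁻¹⁵) N.

F ≈ (-4.09×10⁻¹⁶, 0, -2.98×10⁻¹⁵) N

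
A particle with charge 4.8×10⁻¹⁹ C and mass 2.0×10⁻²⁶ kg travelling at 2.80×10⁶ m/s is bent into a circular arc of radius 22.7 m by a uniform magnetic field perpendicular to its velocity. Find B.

B ≈ 5.14×10⁻³ T

From |q|vB = mv²/r, B = mv/(|q|r).
B = (2.0×10⁻²⁶)(2.80×10⁶)/((4.8×10⁻¹⁹)(22.7)) ≈ 5.14×10⁻³ T.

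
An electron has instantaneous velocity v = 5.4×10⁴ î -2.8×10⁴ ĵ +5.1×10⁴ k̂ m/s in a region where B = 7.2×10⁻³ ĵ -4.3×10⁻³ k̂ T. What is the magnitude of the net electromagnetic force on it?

|F| ≈ 8.26×10⁻¹⁷ N

v×B = (-247, 232, 389) N/C.
F = q v×B = (−1.602×10⁻¹⁹ C)·(-247, 232, 389) = (3.95×10⁻¹⁷, -3.72×10⁻¹⁷, -6.23×10⁻¹⁷) N.
|F| = 8.26×10⁻¹⁷ N.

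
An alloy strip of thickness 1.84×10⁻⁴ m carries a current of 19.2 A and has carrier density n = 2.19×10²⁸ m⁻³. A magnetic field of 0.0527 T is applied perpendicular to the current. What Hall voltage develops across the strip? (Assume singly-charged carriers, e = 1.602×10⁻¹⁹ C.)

V_H ≈ 1.57×10⁻⁶ V

V_H = IB/(n e t).
V_H = (19.2)(0.0527)/((2.19×10²⁸)(1.602×10⁻¹⁹)(1.84×10⁻⁴)) ≈ 1.57×10⁻⁶ V.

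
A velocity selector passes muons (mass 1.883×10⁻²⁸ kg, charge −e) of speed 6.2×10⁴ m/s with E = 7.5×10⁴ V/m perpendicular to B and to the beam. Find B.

B = 1.2 T

Balance of forces in the selector: qE = qvB ⇒ B = E/v.
B = 7.5×10⁴/6.2×10⁴ = 1.2 T.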